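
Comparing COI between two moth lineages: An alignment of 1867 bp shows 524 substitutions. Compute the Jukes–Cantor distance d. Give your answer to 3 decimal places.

p = 524/1867 ≈ 0.280664.
d = −(3/4) ln(1 − 4p/3) = −0.75 ln(1 − 0.374219) = −0.75 ln(0.625781)
  = −0.75 × (-0.468755) = 0.351566 substitutions/site.

0.352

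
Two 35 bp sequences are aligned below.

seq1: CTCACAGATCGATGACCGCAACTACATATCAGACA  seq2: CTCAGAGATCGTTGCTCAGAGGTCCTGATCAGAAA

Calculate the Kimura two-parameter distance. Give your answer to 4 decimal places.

0.4603

Of 35 sites, 3 differences are transitions and 9 are transversions, so P = 3/35 ≈ 0.085714 and Q = 9/35 ≈ 0.257143.
Under the Kimura two-parameter model, d = −½ ln(1 − 2P − Q) − ¼ ln(1 − 2Q).
1 − 2P − Q = 0.571429, giving −½ ln(0.571429) = 0.279808.
1 − 2Q = 0.485714, giving −¼ ln(0.485714) = 0.180534.
d = 0.279808 + 0.180534 = 0.460342.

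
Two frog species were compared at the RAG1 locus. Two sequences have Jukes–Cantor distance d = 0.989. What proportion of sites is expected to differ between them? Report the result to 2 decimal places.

0.55

p = (3/4)(1 − e^(−4d/3)) = 0.75 × (1 − e^(-1.318667)) = 0.75 × (1 − 0.267492) = 0.549381.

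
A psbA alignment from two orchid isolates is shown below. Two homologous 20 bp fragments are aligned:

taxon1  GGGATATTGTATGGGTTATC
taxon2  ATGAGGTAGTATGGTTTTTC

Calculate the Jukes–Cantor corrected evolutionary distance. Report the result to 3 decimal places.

0.471

The sequences differ at 7 of 20 sites (1, 2, 5, 6, 8, 15, 18), so p = 7/20 = 0.35.
d = −(3/4) ln(1 − 4p/3) = −0.75 ln(1 − 0.466667) = −0.75 ln(0.533333)
  = −0.75 × (-0.628609) = 0.471457 substitutions/site.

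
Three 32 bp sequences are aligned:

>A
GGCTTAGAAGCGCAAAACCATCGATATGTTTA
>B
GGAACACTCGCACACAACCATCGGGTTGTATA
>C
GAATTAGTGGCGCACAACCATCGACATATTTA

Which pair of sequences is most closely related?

A–B: 12/32 differ, p = 0.375, d = 0.520.
A–C: 7/32 differ, p = 0.219, d = 0.259.
B–C: 11/32 differ, p = 0.344, d = 0.460.
The smallest distance is between A and C.

A and C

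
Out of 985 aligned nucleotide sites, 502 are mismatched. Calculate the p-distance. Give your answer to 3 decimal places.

0.510

p = 502/985 = 0.509644… ≈ 0.510 (to 3 d.p.).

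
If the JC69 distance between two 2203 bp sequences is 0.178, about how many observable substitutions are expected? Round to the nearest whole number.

349

Invert JC69: p = (3/4)(1 − e^(−4d/3)) = 0.75 × (1 − e^(-0.237333)) = 0.75 × (1 − 0.788729) = 0.158453.
Expected differing sites = pL ≈ 0.158453 × 2203 = 349.071959 ≈ 349.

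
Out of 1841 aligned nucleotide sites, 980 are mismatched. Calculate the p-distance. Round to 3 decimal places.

p = 980/1841 = 0.532319… ≈ 0.532 (to 3 d.p.).

0.532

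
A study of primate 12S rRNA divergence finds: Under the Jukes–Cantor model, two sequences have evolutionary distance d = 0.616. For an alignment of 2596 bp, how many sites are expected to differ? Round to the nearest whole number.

Invert JC69: p = (3/4)(1 − e^(−4d/3)) = 0.75 × (1 − e^(-0.821333)) = 0.75 × (1 − 0.439845) = 0.420116.
Expected differing sites = pL ≈ 0.420116 × 2596 = 1090.621136 ≈ 1091.

1091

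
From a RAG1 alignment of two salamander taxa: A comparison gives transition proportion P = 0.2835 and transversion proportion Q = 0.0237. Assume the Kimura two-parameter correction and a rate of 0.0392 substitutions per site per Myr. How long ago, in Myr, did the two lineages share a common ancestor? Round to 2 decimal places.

5.85

Under the Kimura two-parameter model, d = −½ ln(1 − 2P − Q) − ¼ ln(1 − 2Q).
1 − 2P − Q = 0.4093, giving −½ ln(0.4093) = 0.446653.
1 − 2Q = 0.9526, giving −¼ ln(0.9526) = 0.012140.
d = 0.446653 + 0.012140 = 0.458793.
Under a molecular clock d = 2μt, so t = d/(2μ) = 0.458793 / (2 × 0.0392) = 5.85 Myr.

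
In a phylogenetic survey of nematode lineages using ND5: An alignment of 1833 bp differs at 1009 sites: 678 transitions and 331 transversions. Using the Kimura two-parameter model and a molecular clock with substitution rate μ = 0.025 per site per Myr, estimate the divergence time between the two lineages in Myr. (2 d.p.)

27.54

P = 678/1833 ≈ 0.369885 and Q = 331/1833 ≈ 0.180578.
Under the Kimura two-parameter model, d = −½ ln(1 − 2P − Q) − ¼ ln(1 − 2Q).
1 − 2P − Q = 0.079652, giving −½ ln(0.079652) = 1.265044.
1 − 2Q = 0.638844, giving −¼ ln(0.638844) = 0.112024.
d = 1.265044 + 0.112024 = 1.377068.
Under a molecular clock d = 2μt, so t = d/(2μ) = 1.377068 / (2 × 0.025) = 27.54 Myr.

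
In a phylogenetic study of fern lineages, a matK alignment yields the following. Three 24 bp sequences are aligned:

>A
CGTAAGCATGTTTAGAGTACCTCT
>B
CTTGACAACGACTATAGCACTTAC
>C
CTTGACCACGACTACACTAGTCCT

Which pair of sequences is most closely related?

B and C

A–B: 12/24 differ, p = 0.500, d = 0.824.
A–C: 11/24 differ, p = 0.458, d = 0.708.
B–C: 8/24 differ, p = 0.333, d = 0.441.
The smallest distance is between B and C.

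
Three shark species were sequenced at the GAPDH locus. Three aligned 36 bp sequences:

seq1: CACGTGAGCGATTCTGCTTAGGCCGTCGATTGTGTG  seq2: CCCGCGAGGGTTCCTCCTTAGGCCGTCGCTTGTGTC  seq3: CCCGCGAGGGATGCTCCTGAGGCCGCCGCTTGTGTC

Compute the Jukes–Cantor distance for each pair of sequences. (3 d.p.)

seq1–seq2: 8/36 sites differ → p ≈ 0.222222, d = −0.75 ln(1 − 0.296296) = 0.263548 ≈ 0.264.
seq1–seq3: 9/36 sites differ → p = 0.25, d = −0.75 ln(1 − 0.333333) = 0.304098 ≈ 0.304.
seq2–seq3: 4/36 sites differ → p ≈ 0.111111, d = −0.75 ln(1 − 0.148148) = 0.120257 ≈ 0.120.

d(seq1,seq2) = 0.264, d(seq1,seq3) = 0.304, d(seq2,seq3) = 0.120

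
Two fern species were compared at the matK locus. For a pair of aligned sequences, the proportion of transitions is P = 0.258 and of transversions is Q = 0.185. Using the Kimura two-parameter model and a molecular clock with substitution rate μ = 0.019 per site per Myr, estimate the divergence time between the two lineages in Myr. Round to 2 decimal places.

Under the Kimura two-parameter model, d = −½ ln(1 − 2P − Q) − ¼ ln(1 − 2Q).
1 − 2P − Q = 0.299, giving −½ ln(0.299) = 0.603656.
1 − 2Q = 0.63, giving −¼ ln(0.63) = 0.115509.
d = 0.603656 + 0.115509 = 0.719165.
Under a molecular clock d = 2μt, so t = d/(2μ) = 0.719165 / (2 × 0.019) = 18.93 Myr.

18.93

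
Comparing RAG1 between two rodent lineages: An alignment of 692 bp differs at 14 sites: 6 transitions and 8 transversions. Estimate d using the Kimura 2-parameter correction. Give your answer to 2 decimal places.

0.02

P = 6/692 ≈ 0.008671 and Q = 8/692 ≈ 0.011561.
Under the Kimura two-parameter model, d = −½ ln(1 − 2P − Q) − ¼ ln(1 − 2Q).
1 − 2P − Q = 0.971097, giving −½ ln(0.971097) = 0.014664.
1 − 2Q = 0.976878, giving −¼ ln(0.976878) = 0.005848.
d = 0.014664 + 0.005848 = 0.020512.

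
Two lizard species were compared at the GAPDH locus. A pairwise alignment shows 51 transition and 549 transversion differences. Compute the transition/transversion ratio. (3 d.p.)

0.093

R = 51/549 = 0.092896… ≈ 0.093 (to 3 d.p.).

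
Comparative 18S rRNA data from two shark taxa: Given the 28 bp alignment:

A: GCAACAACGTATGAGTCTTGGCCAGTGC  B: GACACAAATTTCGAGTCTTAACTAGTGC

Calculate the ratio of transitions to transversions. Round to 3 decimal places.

Transitions are A↔G and C↔T; transversions are all other mismatches.
Transitions: 4. Transversions: 5.
R = 4/5 = 0.800.

0.800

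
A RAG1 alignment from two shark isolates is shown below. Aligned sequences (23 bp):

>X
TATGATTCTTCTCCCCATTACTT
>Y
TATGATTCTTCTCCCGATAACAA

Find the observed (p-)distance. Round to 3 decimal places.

0.174

The sequences differ at 4 of 23 positions (sites 16, 19, 22, 23).
p = 4/23 = 0.173913… ≈ 0.174 (to 3 d.p.).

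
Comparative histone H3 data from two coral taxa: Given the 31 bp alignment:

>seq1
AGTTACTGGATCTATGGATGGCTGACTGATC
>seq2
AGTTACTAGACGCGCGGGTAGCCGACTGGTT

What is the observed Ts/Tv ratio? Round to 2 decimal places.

10.00

Transitions are A↔G and C↔T; transversions are all other mismatches.
Transitions: 10. Transversions: 1.
R = 10/1 = 10.00.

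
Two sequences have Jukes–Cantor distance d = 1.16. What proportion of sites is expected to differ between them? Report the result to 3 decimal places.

0.590

p = (3/4)(1 − e^(−4d/3)) = 0.75 × (1 − e^(-1.546667)) = 0.75 × (1 − 0.212957) = 0.590282.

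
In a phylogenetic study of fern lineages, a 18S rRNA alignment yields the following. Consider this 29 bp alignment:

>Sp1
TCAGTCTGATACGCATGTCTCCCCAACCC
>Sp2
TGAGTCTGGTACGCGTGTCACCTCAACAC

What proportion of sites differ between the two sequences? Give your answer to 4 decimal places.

0.2069

The sequences differ at 6 of 29 positions (sites 2, 9, 15, 20, 23, 28).
p = 6/29 = 0.206896… ≈ 0.2069 (to 4 d.p.).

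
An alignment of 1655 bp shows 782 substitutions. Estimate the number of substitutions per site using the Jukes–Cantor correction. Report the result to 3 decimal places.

p = 782/1655 ≈ 0.472508.
d = −(3/4) ln(1 − 4p/3) = −0.75 ln(1 − 0.630011) = −0.75 ln(0.369989)
  = −0.75 × (-0.994282) = 0.745712 substitutions/site.

0.746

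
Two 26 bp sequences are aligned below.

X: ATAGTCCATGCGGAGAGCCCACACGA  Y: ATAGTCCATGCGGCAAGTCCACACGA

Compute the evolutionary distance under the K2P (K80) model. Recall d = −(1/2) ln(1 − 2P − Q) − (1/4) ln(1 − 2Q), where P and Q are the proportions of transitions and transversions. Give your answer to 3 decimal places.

0.127

Of 26 sites, 2 differences are transitions and 1 are transversions, so P = 2/26 ≈ 0.076923 and Q = 1/26 ≈ 0.038462.
Under the Kimura two-parameter model, d = −½ ln(1 − 2P − Q) − ¼ ln(1 − 2Q).
1 − 2P − Q = 0.807692, giving −½ ln(0.807692) = 0.106787.
1 − 2Q = 0.923076, giving −¼ ln(0.923076) = 0.020011.
d = 0.106787 + 0.020011 = 0.126798.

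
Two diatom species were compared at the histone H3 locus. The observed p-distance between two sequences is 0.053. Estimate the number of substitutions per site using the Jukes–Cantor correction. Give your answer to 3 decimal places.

d = −(3/4) ln(1 − 4p/3) = −0.75 ln(1 − 0.070667) = −0.75 ln(0.929333)
  = −0.75 × (-0.073288) = 0.054966 substitutions/site.

0.055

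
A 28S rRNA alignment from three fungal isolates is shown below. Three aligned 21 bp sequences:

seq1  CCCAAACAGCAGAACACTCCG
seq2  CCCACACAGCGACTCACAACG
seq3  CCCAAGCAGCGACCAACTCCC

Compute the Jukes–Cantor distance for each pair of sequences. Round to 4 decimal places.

seq1–seq2: 7/21 sites differ → p ≈ 0.333333, d = −0.75 ln(1 − 0.444444) = 0.440839 ≈ 0.4408.
seq1–seq3: 7/21 sites differ → p ≈ 0.333333, d = −0.75 ln(1 − 0.444444) = 0.440839 ≈ 0.4408.
seq2–seq3: 7/21 sites differ → p ≈ 0.333333, d = −0.75 ln(1 − 0.444444) = 0.440839 ≈ 0.4408.

d(seq1,seq2) = 0.4408, d(seq1,seq3) = 0.4408, d(seq2,seq3) = 0.4408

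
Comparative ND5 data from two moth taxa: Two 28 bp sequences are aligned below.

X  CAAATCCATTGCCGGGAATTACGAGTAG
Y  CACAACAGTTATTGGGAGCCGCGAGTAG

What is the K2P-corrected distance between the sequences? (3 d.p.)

Of 28 sites, 8 differences are transitions and 3 are transversions, so P = 8/28 ≈ 0.285714 and Q = 3/28 ≈ 0.107143.
Under the Kimura two-parameter model, d = −½ ln(1 − 2P − Q) − ¼ ln(1 − 2Q).
1 − 2P − Q = 0.321429, giving −½ ln(0.321429) = 0.567489.
1 − 2Q = 0.785714, giving −¼ ln(0.785714) = 0.060291.
d = 0.567489 + 0.060291 = 0.627780.

0.628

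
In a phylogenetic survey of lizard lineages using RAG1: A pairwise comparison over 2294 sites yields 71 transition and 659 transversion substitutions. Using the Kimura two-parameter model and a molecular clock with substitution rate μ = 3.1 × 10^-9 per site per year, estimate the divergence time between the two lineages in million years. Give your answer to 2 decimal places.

69.10

P = 71/2294 ≈ 0.03095 and Q = 659/2294 ≈ 0.287271.
Under the Kimura two-parameter model, d = −½ ln(1 − 2P − Q) − ¼ ln(1 − 2Q).
1 − 2P − Q = 0.650829, giving −½ ln(0.650829) = 0.214754.
1 − 2Q = 0.425458, giving −¼ ln(0.425458) = 0.213647.
d = 0.214754 + 0.213647 = 0.428401.
Under a molecular clock d = 2μt, so t = d/(2μ) = 0.428401 / (2 × 3.1 × 10^-9) = 69.10 million years.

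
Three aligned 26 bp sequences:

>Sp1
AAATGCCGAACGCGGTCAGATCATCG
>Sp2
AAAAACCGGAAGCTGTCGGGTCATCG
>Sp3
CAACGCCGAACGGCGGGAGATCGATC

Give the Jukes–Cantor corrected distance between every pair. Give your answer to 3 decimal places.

d(Sp1,Sp2) = 0.334, d(Sp1,Sp3) = 0.539, d(Sp2,Sp3) = 1.100

Sp1–Sp2: 7/26 sites differ → p ≈ 0.269231, d = −0.75 ln(1 − 0.358975) = 0.333515 ≈ 0.334.
Sp1–Sp3: 10/26 sites differ → p ≈ 0.384615, d = −0.75 ln(1 − 0.51282) = 0.539341 ≈ 0.539.
Sp2–Sp3: 15/26 sites differ → p ≈ 0.576923, d = −0.75 ln(1 − 0.769231) = 1.099754 ≈ 1.100.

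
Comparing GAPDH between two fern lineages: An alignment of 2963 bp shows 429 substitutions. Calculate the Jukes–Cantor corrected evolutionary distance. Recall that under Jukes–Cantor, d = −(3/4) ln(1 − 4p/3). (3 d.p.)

p = 429/2963 ≈ 0.144786.
d = −(3/4) ln(1 − 4p/3) = −0.75 ln(1 − 0.193048) = −0.75 ln(0.806952)
  = −0.75 × (-0.214491) = 0.160868 substitutions/site.

0.161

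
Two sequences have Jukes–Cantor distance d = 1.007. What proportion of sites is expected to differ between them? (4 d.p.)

p = (3/4)(1 − e^(−4d/3)) = 0.75 × (1 − e^(-1.342667)) = 0.75 × (1 − 0.261148) = 0.554139.

0.5541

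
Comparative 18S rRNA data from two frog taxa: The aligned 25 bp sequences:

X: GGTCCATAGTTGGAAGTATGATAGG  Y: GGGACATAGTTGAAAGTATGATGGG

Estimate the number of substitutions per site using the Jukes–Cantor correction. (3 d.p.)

0.180

The sequences differ at 4 of 25 sites (3, 4, 13, 23), so p = 4/25 = 0.16.
d = −(3/4) ln(1 − 4p/3) = −0.75 ln(1 − 0.213333) = −0.75 ln(0.786667)
  = −0.75 × (-0.239950) = 0.179963 substitutions/site.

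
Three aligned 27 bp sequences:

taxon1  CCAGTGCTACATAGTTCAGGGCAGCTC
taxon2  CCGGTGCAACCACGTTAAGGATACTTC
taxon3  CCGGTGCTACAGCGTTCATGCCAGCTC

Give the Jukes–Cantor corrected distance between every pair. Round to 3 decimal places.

d(taxon1,taxon2) = 0.511, d(taxon1,taxon3) = 0.213, d(taxon2,taxon3) = 0.441

taxon1–taxon2: 10/27 sites differ → p ≈ 0.37037, d = −0.75 ln(1 − 0.493827) = 0.510658 ≈ 0.511.
taxon1–taxon3: 5/27 sites differ → p ≈ 0.185185, d = −0.75 ln(1 − 0.246913) = 0.212681 ≈ 0.213.
taxon2–taxon3: 9/27 sites differ → p ≈ 0.333333, d = −0.75 ln(1 − 0.444444) = 0.440839 ≈ 0.441.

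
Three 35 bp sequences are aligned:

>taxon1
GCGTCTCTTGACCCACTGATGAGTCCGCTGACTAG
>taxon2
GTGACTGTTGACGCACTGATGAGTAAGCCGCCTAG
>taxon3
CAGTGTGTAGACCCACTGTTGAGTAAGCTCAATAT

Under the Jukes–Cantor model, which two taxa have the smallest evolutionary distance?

taxon1–taxon2: 8/35 differ, p = 0.229, d = 0.273.
taxon1–taxon3: 11/35 differ, p = 0.314, d = 0.407.
taxon2–taxon3: 12/35 differ, p = 0.343, d = 0.458.
The smallest distance is between taxon1 and taxon2.

taxon1 and taxon2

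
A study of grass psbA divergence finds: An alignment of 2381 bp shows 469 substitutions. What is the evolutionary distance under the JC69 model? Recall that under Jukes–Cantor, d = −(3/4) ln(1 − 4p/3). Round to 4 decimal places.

0.2285

p = 469/2381 ≈ 0.196976.
d = −(3/4) ln(1 − 4p/3) = −0.75 ln(1 − 0.262635) = −0.75 ln(0.737365)
  = −0.75 × (-0.304672) = 0.228504 substitutions/site.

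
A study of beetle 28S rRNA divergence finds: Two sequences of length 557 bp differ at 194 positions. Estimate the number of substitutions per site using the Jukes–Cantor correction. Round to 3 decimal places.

p = 194/557 ≈ 0.348294.
d = −(3/4) ln(1 − 4p/3) = −0.75 ln(1 − 0.464392) = −0.75 ln(0.535608)
  = −0.75 × (-0.624353) = 0.468265 substitutions/site.

0.468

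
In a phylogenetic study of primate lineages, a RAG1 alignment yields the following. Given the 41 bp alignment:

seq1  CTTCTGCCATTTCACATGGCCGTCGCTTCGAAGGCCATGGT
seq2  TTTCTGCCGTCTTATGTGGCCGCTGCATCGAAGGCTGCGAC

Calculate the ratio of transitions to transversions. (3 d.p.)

Transitions are A↔G and C↔T; transversions are all other mismatches.
Transitions: 13. Transversions: 1.
R = 13/1 = 13.000.

13.000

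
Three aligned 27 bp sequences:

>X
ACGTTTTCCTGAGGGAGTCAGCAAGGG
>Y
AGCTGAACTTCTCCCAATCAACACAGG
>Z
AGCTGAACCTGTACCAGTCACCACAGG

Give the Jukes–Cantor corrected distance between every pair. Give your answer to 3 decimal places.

X–Y: 15/27 sites differ → p ≈ 0.555556, d = −0.75 ln(1 − 0.740741) = 1.012446 ≈ 1.012.
X–Z: 12/27 sites differ → p ≈ 0.444444, d = −0.75 ln(1 − 0.592592) = 0.673455 ≈ 0.673.
Y–Z: 5/27 sites differ → p ≈ 0.185185, d = −0.75 ln(1 − 0.246913) = 0.212681 ≈ 0.213.

d(X,Y) = 1.012, d(X,Z) = 0.673, d(Y,Z) = 0.213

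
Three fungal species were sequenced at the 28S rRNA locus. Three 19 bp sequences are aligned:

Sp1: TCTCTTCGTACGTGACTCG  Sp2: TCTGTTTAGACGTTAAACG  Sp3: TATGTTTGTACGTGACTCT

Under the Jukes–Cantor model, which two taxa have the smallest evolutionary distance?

Sp1 and Sp3

Sp1–Sp2: 7/19 differ, p = 0.368, d = 0.507.
Sp1–Sp3: 4/19 differ, p = 0.211, d = 0.247.
Sp2–Sp3: 7/19 differ, p = 0.368, d = 0.507.
The smallest distance is between Sp1 and Sp3.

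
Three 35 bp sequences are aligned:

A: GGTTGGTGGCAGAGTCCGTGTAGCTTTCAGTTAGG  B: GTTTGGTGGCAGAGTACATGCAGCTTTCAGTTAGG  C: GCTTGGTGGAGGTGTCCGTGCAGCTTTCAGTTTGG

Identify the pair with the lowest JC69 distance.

A–B: 4/35 differ, p = 0.114, d = 0.124.
A–C: 6/35 differ, p = 0.171, d = 0.195.
B–C: 7/35 differ, p = 0.200, d = 0.233.
The smallest distance is between A and B.

A and B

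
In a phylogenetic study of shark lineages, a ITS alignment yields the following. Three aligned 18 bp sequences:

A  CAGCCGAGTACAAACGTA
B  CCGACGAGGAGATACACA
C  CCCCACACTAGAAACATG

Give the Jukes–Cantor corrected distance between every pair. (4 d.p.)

d(A,B) = 0.5482, d(A,C) = 0.6735, d(B,C) = 0.8240

A–B: 7/18 sites differ → p ≈ 0.388889, d = −0.75 ln(1 − 0.518519) = 0.548166 ≈ 0.5482.
A–C: 8/18 sites differ → p ≈ 0.444444, d = −0.75 ln(1 − 0.592592) = 0.673455 ≈ 0.6735.
B–C: 9/18 sites differ → p = 0.5, d = −0.75 ln(1 − 0.666667) = 0.823960 ≈ 0.8240.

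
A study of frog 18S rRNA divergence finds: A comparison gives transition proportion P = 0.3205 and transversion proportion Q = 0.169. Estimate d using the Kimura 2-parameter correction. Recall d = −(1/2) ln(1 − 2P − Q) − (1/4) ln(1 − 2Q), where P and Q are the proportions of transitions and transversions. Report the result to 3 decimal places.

0.933

Under the Kimura two-parameter model, d = −½ ln(1 − 2P − Q) − ¼ ln(1 − 2Q).
1 − 2P − Q = 0.19, giving −½ ln(0.19) = 0.830366.
1 − 2Q = 0.662, giving −¼ ln(0.662) = 0.103122.
d = 0.830366 + 0.103122 = 0.933488.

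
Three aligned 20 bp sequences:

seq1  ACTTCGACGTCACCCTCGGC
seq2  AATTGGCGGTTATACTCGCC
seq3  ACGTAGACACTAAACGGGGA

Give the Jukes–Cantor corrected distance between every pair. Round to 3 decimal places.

seq1–seq2: 8/20 sites differ → p = 0.4, d = −0.75 ln(1 − 0.533333) = 0.571605 ≈ 0.572.
seq1–seq3: 10/20 sites differ → p = 0.5, d = −0.75 ln(1 − 0.666667) = 0.823960 ≈ 0.824.
seq2–seq3: 12/20 sites differ → p = 0.6, d = −0.75 ln(1 − 0.8) = 1.207078 ≈ 1.207.

d(seq1,seq2) = 0.572, d(seq1,seq3) = 0.824, d(seq2,seq3) = 1.207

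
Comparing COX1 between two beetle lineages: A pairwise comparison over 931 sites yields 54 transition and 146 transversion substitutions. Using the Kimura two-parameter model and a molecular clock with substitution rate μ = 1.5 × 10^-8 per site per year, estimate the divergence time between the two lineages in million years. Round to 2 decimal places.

8.45

P = 54/931 ≈ 0.058002 and Q = 146/931 ≈ 0.156821.
Under the Kimura two-parameter model, d = −½ ln(1 − 2P − Q) − ¼ ln(1 − 2Q).
1 − 2P − Q = 0.727175, giving −½ ln(0.727175) = 0.159294.
1 − 2Q = 0.686358, giving −¼ ln(0.686358) = 0.094089.
d = 0.159294 + 0.094089 = 0.253383.
Under a molecular clock d = 2μt, so t = d/(2μ) = 0.253383 / (2 × 1.5 × 10^-8) = 8.45 million years.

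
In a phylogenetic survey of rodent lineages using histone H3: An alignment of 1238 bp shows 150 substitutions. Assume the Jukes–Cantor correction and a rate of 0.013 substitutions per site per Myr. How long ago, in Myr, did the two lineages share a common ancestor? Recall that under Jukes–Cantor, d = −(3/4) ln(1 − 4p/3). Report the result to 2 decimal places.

p = 150/1238 ≈ 0.121163.
d = −(3/4) ln(1 − 4p/3) = −0.75 ln(1 − 0.161551) = −0.75 ln(0.838449)
  = −0.75 × (-0.176202) = 0.132152 substitutions/site.
Under a molecular clock d = 2μt, so t = d/(2μ) = 0.132152 / (2 × 0.013) = 5.08 Myr.

5.08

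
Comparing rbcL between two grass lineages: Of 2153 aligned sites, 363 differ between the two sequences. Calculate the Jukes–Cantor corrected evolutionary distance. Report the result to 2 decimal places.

p = 363/2153 ≈ 0.168602.
d = −(3/4) ln(1 − 4p/3) = −0.75 ln(1 − 0.224803) = −0.75 ln(0.775197)
  = −0.75 × (-0.254638) = 0.190979 substitutions/site.

0.19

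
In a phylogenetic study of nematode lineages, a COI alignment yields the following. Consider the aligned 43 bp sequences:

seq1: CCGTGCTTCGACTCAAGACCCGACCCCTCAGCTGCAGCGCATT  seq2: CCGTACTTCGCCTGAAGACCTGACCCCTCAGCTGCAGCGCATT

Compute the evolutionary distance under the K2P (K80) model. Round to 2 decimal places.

0.10

Of 43 sites, 2 differences are transitions and 2 are transversions, so P = 2/43 ≈ 0.046512 and Q = 2/43 ≈ 0.046512.
Under the Kimura two-parameter model, d = −½ ln(1 − 2P − Q) − ¼ ln(1 − 2Q).
1 − 2P − Q = 0.860464, giving −½ ln(0.860464) = 0.075142.
1 − 2Q = 0.906976, giving −¼ ln(0.906976) = 0.024410.
d = 0.075142 + 0.024410 = 0.099552.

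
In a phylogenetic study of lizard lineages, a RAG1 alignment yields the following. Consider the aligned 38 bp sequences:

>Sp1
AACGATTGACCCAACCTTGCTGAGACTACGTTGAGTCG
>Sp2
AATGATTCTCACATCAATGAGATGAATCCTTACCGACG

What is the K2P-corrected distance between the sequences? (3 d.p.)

0.835

Of 38 sites, 2 differences are transitions and 16 are transversions, so P = 2/38 ≈ 0.052632 and Q = 16/38 ≈ 0.421053.
Under the Kimura two-parameter model, d = −½ ln(1 − 2P − Q) − ¼ ln(1 − 2Q).
1 − 2P − Q = 0.473683, giving −½ ln(0.473683) = 0.373608.
1 − 2Q = 0.157894, giving −¼ ln(0.157894) = 0.461458.
d = 0.373608 + 0.461458 = 0.835066.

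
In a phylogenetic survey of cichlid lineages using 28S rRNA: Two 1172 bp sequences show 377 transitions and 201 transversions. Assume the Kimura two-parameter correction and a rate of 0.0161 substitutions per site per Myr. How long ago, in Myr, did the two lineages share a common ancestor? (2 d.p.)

P = 377/1172 ≈ 0.321672 and Q = 201/1172 ≈ 0.171502.
Under the Kimura two-parameter model, d = −½ ln(1 − 2P − Q) − ¼ ln(1 − 2Q).
1 − 2P − Q = 0.185154, giving −½ ln(0.185154) = 0.843284.
1 − 2Q = 0.656996, giving −¼ ln(0.656996) = 0.105019.
d = 0.843284 + 0.105019 = 0.948303.
Under a molecular clock d = 2μt, so t = d/(2μ) = 0.948303 / (2 × 0.0161) = 29.45 Myr.

29.45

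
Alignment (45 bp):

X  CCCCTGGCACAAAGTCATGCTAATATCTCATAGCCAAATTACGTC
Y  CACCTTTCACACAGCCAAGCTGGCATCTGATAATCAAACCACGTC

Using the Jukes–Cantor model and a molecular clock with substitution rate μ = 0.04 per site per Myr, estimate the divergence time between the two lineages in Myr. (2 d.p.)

5.02

The sequences differ at 14 of 45 sites, so p = 14/45 ≈ 0.311111.
d = −(3/4) ln(1 − 4p/3) = −0.75 ln(1 − 0.414815) = −0.75 ln(0.585185)
  = −0.75 × (-0.535827) = 0.401870 substitutions/site.
Under a molecular clock d = 2μt, so t = d/(2μ) = 0.401870 / (2 × 0.04) = 5.02 Myr.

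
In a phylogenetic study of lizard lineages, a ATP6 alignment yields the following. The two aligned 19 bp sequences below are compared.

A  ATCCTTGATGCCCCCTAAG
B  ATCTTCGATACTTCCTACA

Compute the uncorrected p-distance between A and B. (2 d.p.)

The sequences differ at 7 of 19 positions (sites 4, 6, 10, 12, 13, 18, 19).
p = 7/19 = 0.368421… ≈ 0.37 (to 2 d.p.).

0.37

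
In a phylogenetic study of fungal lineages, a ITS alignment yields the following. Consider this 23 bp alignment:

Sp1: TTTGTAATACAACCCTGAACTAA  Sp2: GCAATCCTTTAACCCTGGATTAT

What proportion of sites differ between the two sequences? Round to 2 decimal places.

0.48

The sequences differ at 11 of 23 positions.
p = 11/23 = 0.478260… ≈ 0.48 (to 2 d.p.).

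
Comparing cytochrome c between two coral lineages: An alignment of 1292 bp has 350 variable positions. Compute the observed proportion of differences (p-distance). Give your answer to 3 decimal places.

p = 350/1292 = 0.270897… ≈ 0.271 (to 3 d.p.).

0.271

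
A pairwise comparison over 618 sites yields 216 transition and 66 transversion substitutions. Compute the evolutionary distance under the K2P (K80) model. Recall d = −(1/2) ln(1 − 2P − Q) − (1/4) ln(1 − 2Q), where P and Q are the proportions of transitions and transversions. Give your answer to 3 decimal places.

P = 216/618 ≈ 0.349515 and Q = 66/618 ≈ 0.106796.
Under the Kimura two-parameter model, d = −½ ln(1 − 2P − Q) − ¼ ln(1 − 2Q).
1 − 2P − Q = 0.194174, giving −½ ln(0.194174) = 0.819500.
1 − 2Q = 0.786408, giving −¼ ln(0.786408) = 0.060070.
d = 0.819500 + 0.060070 = 0.879570.

0.880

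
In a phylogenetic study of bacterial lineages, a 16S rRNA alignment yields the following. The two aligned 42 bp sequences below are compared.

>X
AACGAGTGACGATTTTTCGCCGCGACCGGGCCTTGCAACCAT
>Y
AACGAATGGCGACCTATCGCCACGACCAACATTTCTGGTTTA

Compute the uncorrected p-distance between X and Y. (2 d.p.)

The sequences differ at 19 of 42 positions.
p = 19/42 = 0.452380… ≈ 0.45 (to 2 d.p.).

0.45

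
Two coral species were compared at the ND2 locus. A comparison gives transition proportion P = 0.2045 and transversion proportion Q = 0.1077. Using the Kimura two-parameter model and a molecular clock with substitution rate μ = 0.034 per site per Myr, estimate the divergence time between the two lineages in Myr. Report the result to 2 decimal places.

6.24

Under the Kimura two-parameter model, d = −½ ln(1 − 2P − Q) − ¼ ln(1 − 2Q).
1 − 2P − Q = 0.4833, giving −½ ln(0.4833) = 0.363559.
1 − 2Q = 0.7846, giving −¼ ln(0.7846) = 0.060645.
d = 0.363559 + 0.060645 = 0.424204.
Under a molecular clock d = 2μt, so t = d/(2μ) = 0.424204 / (2 × 0.034) = 6.24 Myr.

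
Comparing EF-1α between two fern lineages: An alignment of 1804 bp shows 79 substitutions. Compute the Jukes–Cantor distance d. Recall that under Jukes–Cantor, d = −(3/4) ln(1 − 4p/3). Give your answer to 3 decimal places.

p = 79/1804 ≈ 0.043792.
d = −(3/4) ln(1 − 4p/3) = −0.75 ln(1 − 0.058389) = −0.75 ln(0.941611)
  = −0.75 × (-0.060163) = 0.045122 substitutions/site.

0.045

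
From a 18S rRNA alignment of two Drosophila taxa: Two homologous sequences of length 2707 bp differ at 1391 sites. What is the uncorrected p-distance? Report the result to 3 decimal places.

p = 1391/2707 = 0.513852… ≈ 0.514 (to 3 d.p.).

0.514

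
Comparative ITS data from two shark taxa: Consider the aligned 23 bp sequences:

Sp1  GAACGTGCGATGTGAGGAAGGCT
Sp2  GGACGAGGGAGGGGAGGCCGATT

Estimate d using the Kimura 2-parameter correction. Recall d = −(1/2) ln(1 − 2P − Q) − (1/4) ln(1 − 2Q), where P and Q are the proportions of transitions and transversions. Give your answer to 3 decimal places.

Of 23 sites, 3 differences are transitions and 6 are transversions, so P = 3/23 ≈ 0.130435 and Q = 6/23 ≈ 0.26087.
Under the Kimura two-parameter model, d = −½ ln(1 − 2P − Q) − ¼ ln(1 − 2Q).
1 − 2P − Q = 0.47826, giving −½ ln(0.47826) = 0.368800.
1 − 2Q = 0.47826, giving −¼ ln(0.47826) = 0.184400.
d = 0.368800 + 0.184400 = 0.553200.

0.553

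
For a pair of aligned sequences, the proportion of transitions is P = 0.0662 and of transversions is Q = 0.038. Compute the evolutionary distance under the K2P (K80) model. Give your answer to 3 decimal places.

Under the Kimura two-parameter model, d = −½ ln(1 − 2P − Q) − ¼ ln(1 − 2Q).
1 − 2P − Q = 0.8296, giving −½ ln(0.8296) = 0.093406.
1 − 2Q = 0.924, giving −¼ ln(0.924) = 0.019761.
d = 0.093406 + 0.019761 = 0.113167.

0.113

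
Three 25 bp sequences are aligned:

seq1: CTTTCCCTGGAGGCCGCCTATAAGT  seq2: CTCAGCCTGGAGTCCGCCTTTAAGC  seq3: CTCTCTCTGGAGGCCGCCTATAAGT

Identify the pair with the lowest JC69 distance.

seq1–seq2: 6/25 differ, p = 0.240, d = 0.289.
seq1–seq3: 2/25 differ, p = 0.080, d = 0.085.
seq2–seq3: 6/25 differ, p = 0.240, d = 0.289.
The smallest distance is between seq1 and seq3.

seq1 and seq3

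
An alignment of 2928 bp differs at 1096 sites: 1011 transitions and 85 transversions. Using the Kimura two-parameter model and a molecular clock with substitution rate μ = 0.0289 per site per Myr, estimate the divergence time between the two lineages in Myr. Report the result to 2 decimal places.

P = 1011/2928 ≈ 0.345287 and Q = 85/2928 ≈ 0.02903.
Under the Kimura two-parameter model, d = −½ ln(1 − 2P − Q) − ¼ ln(1 − 2Q).
1 − 2P − Q = 0.280396, giving −½ ln(0.280396) = 0.635776.
1 − 2Q = 0.94194, giving −¼ ln(0.94194) = 0.014953.
d = 0.635776 + 0.014953 = 0.650729.
Under a molecular clock d = 2μt, so t = d/(2μ) = 0.650729 / (2 × 0.0289) = 11.26 Myr.

11.26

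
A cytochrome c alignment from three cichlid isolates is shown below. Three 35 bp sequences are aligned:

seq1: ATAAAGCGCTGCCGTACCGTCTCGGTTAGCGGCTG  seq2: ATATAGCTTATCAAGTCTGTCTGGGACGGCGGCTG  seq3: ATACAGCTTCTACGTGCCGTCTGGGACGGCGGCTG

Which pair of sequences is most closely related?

seq1–seq2: 14/35 differ, p = 0.400, d = 0.572.
seq1–seq3: 11/35 differ, p = 0.314, d = 0.407.
seq2–seq3: 8/35 differ, p = 0.229, d = 0.273.
The smallest distance is between seq2 and seq3.

seq2 and seq3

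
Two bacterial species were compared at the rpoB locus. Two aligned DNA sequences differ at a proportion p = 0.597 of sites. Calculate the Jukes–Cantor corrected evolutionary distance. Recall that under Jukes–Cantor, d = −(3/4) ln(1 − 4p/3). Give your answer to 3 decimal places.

d = −(3/4) ln(1 − 4p/3) = −0.75 ln(1 − 0.796) = −0.75 ln(0.204)
  = −0.75 × (-1.589635) = 1.192226 substitutions/site.

1.192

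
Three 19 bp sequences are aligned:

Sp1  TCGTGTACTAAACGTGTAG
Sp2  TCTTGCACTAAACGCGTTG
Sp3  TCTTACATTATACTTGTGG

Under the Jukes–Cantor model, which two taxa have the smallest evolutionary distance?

Sp1–Sp2: 4/19 differ, p = 0.211, d = 0.247.
Sp1–Sp3: 7/19 differ, p = 0.368, d = 0.507.
Sp2–Sp3: 6/19 differ, p = 0.316, d = 0.410.
The smallest distance is between Sp1 and Sp2.

Sp1 and Sp2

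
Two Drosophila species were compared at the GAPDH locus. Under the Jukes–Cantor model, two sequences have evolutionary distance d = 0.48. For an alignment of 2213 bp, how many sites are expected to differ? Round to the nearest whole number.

Invert JC69: p = (3/4)(1 − e^(−4d/3)) = 0.75 × (1 − e^(-0.64)) = 0.75 × (1 − 0.527292) = 0.354531.
Expected differing sites = pL ≈ 0.354531 × 2213 = 784.577103 ≈ 785.

785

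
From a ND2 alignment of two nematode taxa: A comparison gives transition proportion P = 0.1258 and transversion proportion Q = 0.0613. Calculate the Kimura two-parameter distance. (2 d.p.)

Under the Kimura two-parameter model, d = −½ ln(1 − 2P − Q) − ¼ ln(1 − 2Q).
1 − 2P − Q = 0.6871, giving −½ ln(0.6871) = 0.187638.
1 − 2Q = 0.8774, giving −¼ ln(0.8774) = 0.032698.
d = 0.187638 + 0.032698 = 0.220336.

0.22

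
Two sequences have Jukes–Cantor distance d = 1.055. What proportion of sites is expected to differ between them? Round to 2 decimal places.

0.57

p = (3/4)(1 − e^(−4d/3)) = 0.75 × (1 − e^(-1.406667)) = 0.75 × (1 − 0.244958) = 0.566282.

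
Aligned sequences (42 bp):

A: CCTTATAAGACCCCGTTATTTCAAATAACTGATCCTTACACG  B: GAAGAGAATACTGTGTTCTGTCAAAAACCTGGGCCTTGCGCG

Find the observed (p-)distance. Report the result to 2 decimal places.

0.40

The sequences differ at 17 of 42 positions.
p = 17/42 = 0.404761… ≈ 0.40 (to 2 d.p.).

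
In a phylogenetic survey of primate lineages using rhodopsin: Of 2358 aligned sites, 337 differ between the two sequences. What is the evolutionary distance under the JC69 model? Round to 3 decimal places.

0.159

p = 337/2358 ≈ 0.142918.
d = −(3/4) ln(1 − 4p/3) = −0.75 ln(1 − 0.190557) = −0.75 ln(0.809443)
  = −0.75 × (-0.211409) = 0.158557 substitutions/site.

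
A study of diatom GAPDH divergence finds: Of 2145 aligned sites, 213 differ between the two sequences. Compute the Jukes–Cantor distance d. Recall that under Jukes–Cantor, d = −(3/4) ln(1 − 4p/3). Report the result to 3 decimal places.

p = 213/2145 ≈ 0.099301.
d = −(3/4) ln(1 − 4p/3) = −0.75 ln(1 − 0.132401) = −0.75 ln(0.867599)
  = −0.75 × (-0.142026) = 0.106520 substitutions/site.

0.107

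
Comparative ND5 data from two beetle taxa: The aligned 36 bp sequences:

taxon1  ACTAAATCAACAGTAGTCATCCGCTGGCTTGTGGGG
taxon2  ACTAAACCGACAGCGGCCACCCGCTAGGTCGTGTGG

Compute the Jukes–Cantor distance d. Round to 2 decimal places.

0.35

The sequences differ at 10 of 36 sites (7, 9, 14, 15, 17, 20, 26, 28, 30, 34), so p = 10/36 ≈ 0.277778.
d = −(3/4) ln(1 − 4p/3) = −0.75 ln(1 − 0.370371) = −0.75 ln(0.629629)
  = −0.75 × (-0.462625) = 0.346969 substitutions/site.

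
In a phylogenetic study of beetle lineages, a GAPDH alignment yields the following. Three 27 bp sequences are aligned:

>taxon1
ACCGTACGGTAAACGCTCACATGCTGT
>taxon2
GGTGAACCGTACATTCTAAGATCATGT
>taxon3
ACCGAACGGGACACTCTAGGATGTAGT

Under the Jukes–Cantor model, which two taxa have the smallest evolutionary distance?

taxon1–taxon2: 12/27 differ, p = 0.444, d = 0.673.
taxon1–taxon3: 9/27 differ, p = 0.333, d = 0.441.
taxon2–taxon3: 10/27 differ, p = 0.370, d = 0.511.
The smallest distance is between taxon1 and taxon3.

taxon1 and taxon3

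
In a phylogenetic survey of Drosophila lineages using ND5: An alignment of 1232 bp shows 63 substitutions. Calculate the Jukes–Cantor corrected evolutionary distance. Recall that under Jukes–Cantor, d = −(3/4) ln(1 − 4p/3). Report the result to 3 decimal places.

p = 63/1232 ≈ 0.051136.
d = −(3/4) ln(1 − 4p/3) = −0.75 ln(1 − 0.068181) = −0.75 ln(0.931819)
  = −0.75 × (-0.070617) = 0.052963 substitutions/site.

0.053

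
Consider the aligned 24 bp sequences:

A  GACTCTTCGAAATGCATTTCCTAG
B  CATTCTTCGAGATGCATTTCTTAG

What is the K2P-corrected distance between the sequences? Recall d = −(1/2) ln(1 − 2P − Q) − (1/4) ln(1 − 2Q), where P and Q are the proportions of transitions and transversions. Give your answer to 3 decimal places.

Of 24 sites, 3 differences are transitions and 1 are transversions, so P = 3/24 = 0.125 and Q = 1/24 ≈ 0.041667.
Under the Kimura two-parameter model, d = −½ ln(1 − 2P − Q) − ¼ ln(1 − 2Q).
1 − 2P − Q = 0.708333, giving −½ ln(0.708333) = 0.172420.
1 − 2Q = 0.916666, giving −¼ ln(0.916666) = 0.021753.
d = 0.172420 + 0.021753 = 0.194173.

0.194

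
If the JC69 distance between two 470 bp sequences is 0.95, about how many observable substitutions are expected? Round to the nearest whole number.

Invert JC69: p = (3/4)(1 − e^(−4d/3)) = 0.75 × (1 − e^(-1.266667)) = 0.75 × (1 − 0.281769) = 0.538673.
Expected differing sites = pL ≈ 0.538673 × 470 = 253.17631 ≈ 253.

253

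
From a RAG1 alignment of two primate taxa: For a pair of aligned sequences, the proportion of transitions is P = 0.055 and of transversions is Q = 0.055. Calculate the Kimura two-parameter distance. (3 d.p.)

Under the Kimura two-parameter model, d = −½ ln(1 − 2P − Q) − ¼ ln(1 − 2Q).
1 − 2P − Q = 0.835, giving −½ ln(0.835) = 0.090162.
1 − 2Q = 0.89, giving −¼ ln(0.89) = 0.029133.
d = 0.090162 + 0.029133 = 0.119295.

0.119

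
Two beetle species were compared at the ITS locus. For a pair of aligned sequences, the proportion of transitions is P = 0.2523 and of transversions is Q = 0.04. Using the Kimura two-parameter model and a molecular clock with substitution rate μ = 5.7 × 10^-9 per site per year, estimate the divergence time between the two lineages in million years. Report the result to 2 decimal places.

Under the Kimura two-parameter model, d = −½ ln(1 − 2P − Q) − ¼ ln(1 − 2Q).
1 − 2P − Q = 0.4554, giving −½ ln(0.4554) = 0.393290.
1 − 2Q = 0.92, giving −¼ ln(0.92) = 0.020845.
d = 0.393290 + 0.020845 = 0.414135.
Under a molecular clock d = 2μt, so t = d/(2μ) = 0.414135 / (2 × 5.7 × 10^-9) = 36.33 million years.

36.33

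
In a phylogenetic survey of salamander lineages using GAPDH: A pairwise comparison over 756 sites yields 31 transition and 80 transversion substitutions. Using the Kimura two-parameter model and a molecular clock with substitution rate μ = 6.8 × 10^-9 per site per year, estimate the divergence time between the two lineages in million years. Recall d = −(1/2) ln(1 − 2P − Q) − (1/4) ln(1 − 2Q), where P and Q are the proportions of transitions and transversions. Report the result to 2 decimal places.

12.02

P = 31/756 ≈ 0.041005 and Q = 80/756 ≈ 0.10582.
Under the Kimura two-parameter model, d = −½ ln(1 − 2P − Q) − ¼ ln(1 − 2Q).
1 − 2P − Q = 0.81217, giving −½ ln(0.81217) = 0.104023.
1 − 2Q = 0.78836, giving −¼ ln(0.78836) = 0.059450.
d = 0.104023 + 0.059450 = 0.163473.
Under a molecular clock d = 2μt, so t = d/(2μ) = 0.163473 / (2 × 6.8 × 10^-9) = 12.02 million years.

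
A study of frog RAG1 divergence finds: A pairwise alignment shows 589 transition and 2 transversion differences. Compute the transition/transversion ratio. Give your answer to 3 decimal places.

R = 589/2 = 294.500.

294.500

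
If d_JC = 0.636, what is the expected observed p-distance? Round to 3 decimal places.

p = (3/4)(1 − e^(−4d/3)) = 0.75 × (1 − e^(-0.848)) = 0.75 × (1 − 0.428271) = 0.428797.

0.429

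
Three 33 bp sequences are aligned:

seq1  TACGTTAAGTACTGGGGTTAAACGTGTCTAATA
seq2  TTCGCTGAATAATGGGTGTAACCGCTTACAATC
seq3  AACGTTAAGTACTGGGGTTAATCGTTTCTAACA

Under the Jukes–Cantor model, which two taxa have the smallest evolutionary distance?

seq1–seq2: 13/33 differ, p = 0.394, d = 0.559.
seq1–seq3: 4/33 differ, p = 0.121, d = 0.132.
seq2–seq3: 14/33 differ, p = 0.424, d = 0.625.
The smallest distance is between seq1 and seq3.

seq1 and seq3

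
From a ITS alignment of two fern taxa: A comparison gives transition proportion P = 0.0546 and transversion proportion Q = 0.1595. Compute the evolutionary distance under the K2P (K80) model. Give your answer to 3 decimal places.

0.253

Under the Kimura two-parameter model, d = −½ ln(1 − 2P − Q) − ¼ ln(1 − 2Q).
1 − 2P − Q = 0.7313, giving −½ ln(0.7313) = 0.156466.
1 − 2Q = 0.681, giving −¼ ln(0.681) = 0.096048.
d = 0.156466 + 0.096048 = 0.252514.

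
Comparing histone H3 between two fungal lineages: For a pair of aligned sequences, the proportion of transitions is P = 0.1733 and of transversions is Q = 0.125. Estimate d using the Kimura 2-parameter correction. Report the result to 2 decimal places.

Under the Kimura two-parameter model, d = −½ ln(1 − 2P − Q) − ¼ ln(1 − 2Q).
1 − 2P − Q = 0.5284, giving −½ ln(0.5284) = 0.318951.
1 − 2Q = 0.75, giving −¼ ln(0.75) = 0.071921.
d = 0.318951 + 0.071921 = 0.390872.

0.39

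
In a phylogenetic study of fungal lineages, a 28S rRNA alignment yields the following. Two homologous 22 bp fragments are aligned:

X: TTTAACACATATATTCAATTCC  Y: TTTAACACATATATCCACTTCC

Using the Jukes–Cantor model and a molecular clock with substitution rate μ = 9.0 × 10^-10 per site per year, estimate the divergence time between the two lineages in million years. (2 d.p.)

The sequences differ at 2 of 22 sites (15, 18), so p = 2/22 ≈ 0.090909.
d = −(3/4) ln(1 − 4p/3) = −0.75 ln(1 − 0.121212) = −0.75 ln(0.878788)
  = −0.75 × (-0.129212) = 0.096909 substitutions/site.
Under a molecular clock d = 2μt, so t = d/(2μ) = 0.096909 / (2 × 9.0 × 10^-10) = 53.84 million years.

53.84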